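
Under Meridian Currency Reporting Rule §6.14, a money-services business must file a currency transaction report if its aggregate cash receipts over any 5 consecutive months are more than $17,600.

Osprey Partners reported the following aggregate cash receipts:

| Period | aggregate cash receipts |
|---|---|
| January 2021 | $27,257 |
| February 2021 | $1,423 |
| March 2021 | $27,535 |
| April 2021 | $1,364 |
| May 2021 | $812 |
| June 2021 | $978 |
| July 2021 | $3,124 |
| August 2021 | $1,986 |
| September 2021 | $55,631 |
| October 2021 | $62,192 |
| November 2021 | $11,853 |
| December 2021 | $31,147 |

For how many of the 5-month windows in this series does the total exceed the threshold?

7

January 2021–May 2021: $27,257 + $1,423 + $27,535 + $1,364 + $812 = $58,391 (over)
February 2021–June 2021: $1,423 + $27,535 + $1,364 + $812 + $978 = $32,112 (over)
March 2021–July 2021: $27,535 + $1,364 + $812 + $978 + $3,124 = $33,813 (over)
April 2021–August 2021: $1,364 + $812 + $978 + $3,124 + $1,986 = $8,264 (under)
May 2021–September 2021: $812 + $978 + $3,124 + $1,986 + $55,631 = $62,531 (over)
June 2021–October 2021: $978 + $3,124 + $1,986 + $55,631 + $62,192 = $123,911 (over)
July 2021–November 2021: $3,124 + $1,986 + $55,631 + $62,192 + $11,853 = $134,786 (over)
August 2021–December 2021: $1,986 + $55,631 + $62,192 + $11,853 + $31,147 = $162,809 (over)
7 windows exceed the threshold.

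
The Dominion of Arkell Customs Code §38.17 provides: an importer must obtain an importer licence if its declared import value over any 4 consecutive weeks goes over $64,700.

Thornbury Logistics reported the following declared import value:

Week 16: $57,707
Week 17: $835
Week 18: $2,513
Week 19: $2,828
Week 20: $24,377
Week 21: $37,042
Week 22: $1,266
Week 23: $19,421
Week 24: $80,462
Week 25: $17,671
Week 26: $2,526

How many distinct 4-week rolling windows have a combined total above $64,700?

Week 16–Week 19: $57,707 + $835 + $2,513 + $2,828 = $63,883 (under)
Week 17–Week 20: $835 + $2,513 + $2,828 + $24,377 = $30,553 (under)
Week 18–Week 21: $2,513 + $2,828 + $24,377 + $37,042 = $66,760 (over)
Week 19–Week 22: $2,828 + $24,377 + $37,042 + $1,266 = $65,513 (over)
Week 20–Week 23: $24,377 + $37,042 + $1,266 + $19,421 = $82,106 (over)
Week 21–Week 24: $37,042 + $1,266 + $19,421 + $80,462 = $138,191 (over)
Week 22–Week 25: $1,266 + $19,421 + $80,462 + $17,671 = $118,820 (over)
Week 23–Week 26: $19,421 + $80,462 + $17,671 + $2,526 = $120,080 (over)
6 windows exceed the threshold.

6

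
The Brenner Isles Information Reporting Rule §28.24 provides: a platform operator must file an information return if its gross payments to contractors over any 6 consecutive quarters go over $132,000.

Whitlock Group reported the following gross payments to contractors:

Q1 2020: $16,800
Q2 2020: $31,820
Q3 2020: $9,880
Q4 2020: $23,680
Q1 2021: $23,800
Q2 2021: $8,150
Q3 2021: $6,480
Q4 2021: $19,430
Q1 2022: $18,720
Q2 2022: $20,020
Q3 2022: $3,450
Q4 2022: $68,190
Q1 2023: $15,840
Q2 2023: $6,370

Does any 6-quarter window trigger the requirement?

Yes

Q1 2020–Q2 2021: $16,800 + $31,820 + $9,880 + $23,680 + $23,800 + $8,150 = $114,130 (under)
Q2 2020–Q3 2021: $31,820 + $9,880 + $23,680 + $23,800 + $8,150 + $6,480 = $103,810 (under)
Q3 2020–Q4 2021: $9,880 + $23,680 + $23,800 + $8,150 + $6,480 + $19,430 = $91,420 (under)
Q4 2020–Q1 2022: $23,680 + $23,800 + $8,150 + $6,480 + $19,430 + $18,720 = $100,260 (under)
Q1 2021–Q2 2022: $23,800 + $8,150 + $6,480 + $19,430 + $18,720 + $20,020 = $96,600 (under)
Q2 2021–Q3 2022: $8,150 + $6,480 + $19,430 + $18,720 + $20,020 + $3,450 = $76,250 (under)
Q3 2021–Q4 2022: $6,480 + $19,430 + $18,720 + $20,020 + $3,450 + $68,190 = $136,290 (over)
Q4 2021–Q1 2023: $19,430 + $18,720 + $20,020 + $3,450 + $68,190 + $15,840 = $145,650 (over)
Q1 2022–Q2 2023: $18,720 + $20,020 + $3,450 + $68,190 + $15,840 + $6,370 = $132,590 (over)
At least one window exceeds $132,000.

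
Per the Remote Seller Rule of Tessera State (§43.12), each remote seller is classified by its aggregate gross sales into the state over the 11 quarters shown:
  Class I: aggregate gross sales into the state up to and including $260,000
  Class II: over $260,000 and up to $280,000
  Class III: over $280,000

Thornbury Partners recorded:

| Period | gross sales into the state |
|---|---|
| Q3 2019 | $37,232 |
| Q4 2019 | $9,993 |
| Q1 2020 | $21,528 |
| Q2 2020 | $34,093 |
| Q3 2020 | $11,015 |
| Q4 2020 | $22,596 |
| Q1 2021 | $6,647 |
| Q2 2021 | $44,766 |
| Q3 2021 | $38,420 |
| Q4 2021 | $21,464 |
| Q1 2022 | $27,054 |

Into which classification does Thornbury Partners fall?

Aggregate gross sales into the state: $37,232 + $9,993 + $21,528 + $34,093 + $11,015 + $22,596 + $6,647 + $44,766 + $38,420 + $21,464 + $27,054 = $274,808.
$260,000 < $274,808 ≤ $280,000, so Class II applies.

Class II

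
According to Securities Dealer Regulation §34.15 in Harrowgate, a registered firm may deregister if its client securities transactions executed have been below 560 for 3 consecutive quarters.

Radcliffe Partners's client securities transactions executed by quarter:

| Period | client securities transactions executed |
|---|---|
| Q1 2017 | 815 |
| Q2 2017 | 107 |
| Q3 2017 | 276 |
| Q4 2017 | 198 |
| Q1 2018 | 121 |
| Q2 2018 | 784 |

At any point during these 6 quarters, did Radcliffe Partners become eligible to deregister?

Quarters below 560: Q2 2017, Q3 2017, Q4 2017, Q1 2018.
Longest run of consecutive quarters below the threshold: 4.
4 ≥ 3, so Radcliffe Partners became eligible.

Yes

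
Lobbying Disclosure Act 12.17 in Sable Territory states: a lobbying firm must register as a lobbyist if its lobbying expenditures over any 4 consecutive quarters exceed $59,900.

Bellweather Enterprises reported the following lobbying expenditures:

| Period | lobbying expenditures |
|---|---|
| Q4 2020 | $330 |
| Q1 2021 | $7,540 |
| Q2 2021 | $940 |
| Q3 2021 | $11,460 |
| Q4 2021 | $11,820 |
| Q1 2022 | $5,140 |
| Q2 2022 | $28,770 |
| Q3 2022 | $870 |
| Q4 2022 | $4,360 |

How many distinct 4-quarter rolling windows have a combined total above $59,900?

Q4 2020–Q3 2021: $330 + $7,540 + $940 + $11,460 = $20,270 (under)
Q1 2021–Q4 2021: $7,540 + $940 + $11,460 + $11,820 = $31,760 (under)
Q2 2021–Q1 2022: $940 + $11,460 + $11,820 + $5,140 = $29,360 (under)
Q3 2021–Q2 2022: $11,460 + $11,820 + $5,140 + $28,770 = $57,190 (under)
Q4 2021–Q3 2022: $11,820 + $5,140 + $28,770 + $870 = $46,600 (under)
Q1 2022–Q4 2022: $5,140 + $28,770 + $870 + $4,360 = $39,140 (under)
0 windows exceed the threshold.

0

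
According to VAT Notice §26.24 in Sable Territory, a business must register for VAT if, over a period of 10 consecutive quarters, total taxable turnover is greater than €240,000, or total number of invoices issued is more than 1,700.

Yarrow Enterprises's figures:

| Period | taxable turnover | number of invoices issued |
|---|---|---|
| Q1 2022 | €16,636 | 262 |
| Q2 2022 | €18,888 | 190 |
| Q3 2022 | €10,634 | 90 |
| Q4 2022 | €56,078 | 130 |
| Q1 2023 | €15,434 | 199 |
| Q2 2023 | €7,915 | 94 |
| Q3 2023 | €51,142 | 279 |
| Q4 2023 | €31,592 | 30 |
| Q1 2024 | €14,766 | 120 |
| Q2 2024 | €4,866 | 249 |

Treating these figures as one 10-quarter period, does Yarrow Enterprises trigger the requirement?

Total taxable turnover: €16,636 + €18,888 + €10,634 + €56,078 + €15,434 + €7,915 + €51,142 + €31,592 + €14,766 + €4,866 = €227,951 (≤ €240,000).
Total number of invoices issued: 262 + 190 + 90 + 130 + 199 + 94 + 279 + 30 + 120 + 249 = 1,643 (≤ 1,700).
The test is 'or': neither threshold is exceeded.

No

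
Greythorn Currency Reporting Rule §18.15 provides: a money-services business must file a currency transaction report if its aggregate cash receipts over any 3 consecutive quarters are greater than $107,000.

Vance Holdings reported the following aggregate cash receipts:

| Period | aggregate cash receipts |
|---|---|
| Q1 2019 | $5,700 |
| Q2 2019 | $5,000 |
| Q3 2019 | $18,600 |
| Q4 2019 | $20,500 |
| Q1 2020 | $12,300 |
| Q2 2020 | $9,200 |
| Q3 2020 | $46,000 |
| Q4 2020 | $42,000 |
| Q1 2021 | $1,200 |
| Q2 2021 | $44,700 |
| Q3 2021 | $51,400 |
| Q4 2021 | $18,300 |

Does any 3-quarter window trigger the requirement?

Yes

Q1 2019–Q3 2019: $5,700 + $5,000 + $18,600 = $29,300 (under)
Q2 2019–Q4 2019: $5,000 + $18,600 + $20,500 = $44,100 (under)
Q3 2019–Q1 2020: $18,600 + $20,500 + $12,300 = $51,400 (under)
Q4 2019–Q2 2020: $20,500 + $12,300 + $9,200 = $42,000 (under)
Q1 2020–Q3 2020: $12,300 + $9,200 + $46,000 = $67,500 (under)
Q2 2020–Q4 2020: $9,200 + $46,000 + $42,000 = $97,200 (under)
Q3 2020–Q1 2021: $46,000 + $42,000 + $1,200 = $89,200 (under)
Q4 2020–Q2 2021: $42,000 + $1,200 + $44,700 = $87,900 (under)
Q1 2021–Q3 2021: $1,200 + $44,700 + $51,400 = $97,300 (under)
Q2 2021–Q4 2021: $44,700 + $51,400 + $18,300 = $114,400 (over)
At least one window exceeds $107,000.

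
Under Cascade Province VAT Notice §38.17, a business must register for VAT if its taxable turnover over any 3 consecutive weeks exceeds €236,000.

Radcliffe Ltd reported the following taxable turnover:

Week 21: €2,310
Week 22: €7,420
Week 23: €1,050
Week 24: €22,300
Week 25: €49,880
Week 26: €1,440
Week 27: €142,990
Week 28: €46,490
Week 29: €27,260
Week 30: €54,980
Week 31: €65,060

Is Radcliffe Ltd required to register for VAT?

Week 21–Week 23: €2,310 + €7,420 + €1,050 = €10,780 (under)
Week 22–Week 24: €7,420 + €1,050 + €22,300 = €30,770 (under)
Week 23–Week 25: €1,050 + €22,300 + €49,880 = €73,230 (under)
Week 24–Week 26: €22,300 + €49,880 + €1,440 = €73,620 (under)
Week 25–Week 27: €49,880 + €1,440 + €142,990 = €194,310 (under)
Week 26–Week 28: €1,440 + €142,990 + €46,490 = €190,920 (under)
Week 27–Week 29: €142,990 + €46,490 + €27,260 = €216,740 (under)
Week 28–Week 30: €46,490 + €27,260 + €54,980 = €128,730 (under)
Week 29–Week 31: €27,260 + €54,980 + €65,060 = €147,300 (under)
No window exceeds €236,000.

No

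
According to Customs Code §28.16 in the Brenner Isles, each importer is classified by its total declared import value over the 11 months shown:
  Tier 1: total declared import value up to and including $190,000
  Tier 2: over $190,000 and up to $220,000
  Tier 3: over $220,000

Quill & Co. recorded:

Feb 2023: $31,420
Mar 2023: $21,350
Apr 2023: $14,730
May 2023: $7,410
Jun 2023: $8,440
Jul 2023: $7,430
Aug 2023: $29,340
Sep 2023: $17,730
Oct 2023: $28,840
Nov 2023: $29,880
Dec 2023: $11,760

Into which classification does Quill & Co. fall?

Total declared import value: $31,420 + $21,350 + $14,730 + $7,410 + $8,440 + $7,430 + $29,340 + $17,730 + $28,840 + $29,880 + $11,760 = $208,330.
$190,000 < $208,330 ≤ $220,000, so Tier 2 applies.

Tier 2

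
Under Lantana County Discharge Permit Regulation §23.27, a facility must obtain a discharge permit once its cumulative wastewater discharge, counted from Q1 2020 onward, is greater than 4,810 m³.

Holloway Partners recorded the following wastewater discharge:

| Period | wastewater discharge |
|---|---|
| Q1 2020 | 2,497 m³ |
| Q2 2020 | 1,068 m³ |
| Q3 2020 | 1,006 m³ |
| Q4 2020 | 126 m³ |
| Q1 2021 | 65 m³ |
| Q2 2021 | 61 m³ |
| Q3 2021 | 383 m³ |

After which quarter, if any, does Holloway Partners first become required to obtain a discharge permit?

Through Q1 2020: 2,497 m³
Through Q2 2020: 3,565 m³
Through Q3 2020: 4,571 m³
Through Q4 2020: 4,697 m³
Through Q1 2021: 4,762 m³
Through Q2 2021: 4,823 m³ ← exceeds threshold

Q2 2021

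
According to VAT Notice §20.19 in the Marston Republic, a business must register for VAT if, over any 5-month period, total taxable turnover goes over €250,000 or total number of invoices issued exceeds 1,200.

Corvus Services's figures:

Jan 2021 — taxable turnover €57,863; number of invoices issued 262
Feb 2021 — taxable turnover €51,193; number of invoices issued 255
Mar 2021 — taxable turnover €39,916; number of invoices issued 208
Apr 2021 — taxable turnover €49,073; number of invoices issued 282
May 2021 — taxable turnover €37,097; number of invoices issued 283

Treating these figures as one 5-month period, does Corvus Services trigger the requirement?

Total taxable turnover: €57,863 + €51,193 + €39,916 + €49,073 + €37,097 = €235,142 (≤ €250,000).
Total number of invoices issued: 262 + 255 + 208 + 282 + 283 = 1,290 (> 1,200).
The test is 'or': at least one threshold is exceeded.

Yes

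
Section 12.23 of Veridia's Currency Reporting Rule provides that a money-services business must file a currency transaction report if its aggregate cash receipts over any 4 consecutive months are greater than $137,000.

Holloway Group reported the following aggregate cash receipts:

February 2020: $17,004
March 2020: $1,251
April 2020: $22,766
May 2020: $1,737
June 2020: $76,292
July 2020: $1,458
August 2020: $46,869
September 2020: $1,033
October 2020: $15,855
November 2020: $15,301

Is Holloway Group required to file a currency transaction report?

February 2020–May 2020: $17,004 + $1,251 + $22,766 + $1,737 = $42,758 (under)
March 2020–June 2020: $1,251 + $22,766 + $1,737 + $76,292 = $102,046 (under)
April 2020–July 2020: $22,766 + $1,737 + $76,292 + $1,458 = $102,253 (under)
May 2020–August 2020: $1,737 + $76,292 + $1,458 + $46,869 = $126,356 (under)
June 2020–September 2020: $76,292 + $1,458 + $46,869 + $1,033 = $125,652 (under)
July 2020–October 2020: $1,458 + $46,869 + $1,033 + $15,855 = $65,215 (under)
August 2020–November 2020: $46,869 + $1,033 + $15,855 + $15,301 = $79,058 (under)
No window exceeds $137,000.

No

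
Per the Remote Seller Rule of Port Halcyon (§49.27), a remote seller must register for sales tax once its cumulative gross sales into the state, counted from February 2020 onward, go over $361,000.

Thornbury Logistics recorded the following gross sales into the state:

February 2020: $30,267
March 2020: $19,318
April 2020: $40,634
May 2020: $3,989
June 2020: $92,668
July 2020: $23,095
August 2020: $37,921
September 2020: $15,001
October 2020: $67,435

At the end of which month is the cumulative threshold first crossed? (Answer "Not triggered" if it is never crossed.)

Not triggered

Through February 2020: $30,267
Through March 2020: $49,585
Through April 2020: $90,219
Through May 2020: $94,208
Through June 2020: $186,876
Through July 2020: $209,971
Through August 2020: $247,892
Through September 2020: $262,893
Through October 2020: $330,328
Final cumulative total $330,328 ≤ $361,000; the threshold is never exceeded.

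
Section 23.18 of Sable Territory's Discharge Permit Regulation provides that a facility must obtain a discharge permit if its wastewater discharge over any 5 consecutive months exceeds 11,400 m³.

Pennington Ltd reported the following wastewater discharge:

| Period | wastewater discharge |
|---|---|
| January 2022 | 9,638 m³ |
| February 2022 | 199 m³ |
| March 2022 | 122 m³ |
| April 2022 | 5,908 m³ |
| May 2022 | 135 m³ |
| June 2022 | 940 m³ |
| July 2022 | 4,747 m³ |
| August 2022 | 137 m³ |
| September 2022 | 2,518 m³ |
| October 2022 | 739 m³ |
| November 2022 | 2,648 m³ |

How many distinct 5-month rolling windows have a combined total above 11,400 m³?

January 2022–May 2022: 9,638 m³ + 199 m³ + 122 m³ + 5,908 m³ + 135 m³ = 16,002 m³ (over)
February 2022–June 2022: 199 m³ + 122 m³ + 5,908 m³ + 135 m³ + 940 m³ = 7,304 m³ (under)
March 2022–July 2022: 122 m³ + 5,908 m³ + 135 m³ + 940 m³ + 4,747 m³ = 11,852 m³ (over)
April 2022–August 2022: 5,908 m³ + 135 m³ + 940 m³ + 4,747 m³ + 137 m³ = 11,867 m³ (over)
May 2022–September 2022: 135 m³ + 940 m³ + 4,747 m³ + 137 m³ + 2,518 m³ = 8,477 m³ (under)
June 2022–October 2022: 940 m³ + 4,747 m³ + 137 m³ + 2,518 m³ + 739 m³ = 9,081 m³ (under)
July 2022–November 2022: 4,747 m³ + 137 m³ + 2,518 m³ + 739 m³ + 2,648 m³ = 10,789 m³ (under)
3 windows exceed the threshold.

3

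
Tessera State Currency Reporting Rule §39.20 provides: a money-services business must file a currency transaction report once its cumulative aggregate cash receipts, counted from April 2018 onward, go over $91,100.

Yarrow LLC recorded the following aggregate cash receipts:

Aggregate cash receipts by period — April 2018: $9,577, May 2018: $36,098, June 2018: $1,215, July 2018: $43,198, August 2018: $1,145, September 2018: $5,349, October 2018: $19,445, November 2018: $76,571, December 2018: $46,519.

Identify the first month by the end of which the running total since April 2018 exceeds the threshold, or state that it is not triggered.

Through April 2018: $9,577
Through May 2018: $45,675
Through June 2018: $46,890
Through July 2018: $90,088
Through August 2018: $91,233 ← exceeds threshold

August 2018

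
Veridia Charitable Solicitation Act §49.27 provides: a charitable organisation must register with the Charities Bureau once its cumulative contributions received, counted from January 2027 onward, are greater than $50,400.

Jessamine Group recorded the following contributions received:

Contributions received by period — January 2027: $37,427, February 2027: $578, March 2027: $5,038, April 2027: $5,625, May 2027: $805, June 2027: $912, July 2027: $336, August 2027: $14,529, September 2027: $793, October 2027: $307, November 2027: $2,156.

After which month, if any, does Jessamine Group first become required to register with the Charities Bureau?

July 2027

Through January 2027: $37,427
Through February 2027: $38,005
Through March 2027: $43,043
Through April 2027: $48,668
Through May 2027: $49,473
Through June 2027: $50,385
Through July 2027: $50,721 ← exceeds threshold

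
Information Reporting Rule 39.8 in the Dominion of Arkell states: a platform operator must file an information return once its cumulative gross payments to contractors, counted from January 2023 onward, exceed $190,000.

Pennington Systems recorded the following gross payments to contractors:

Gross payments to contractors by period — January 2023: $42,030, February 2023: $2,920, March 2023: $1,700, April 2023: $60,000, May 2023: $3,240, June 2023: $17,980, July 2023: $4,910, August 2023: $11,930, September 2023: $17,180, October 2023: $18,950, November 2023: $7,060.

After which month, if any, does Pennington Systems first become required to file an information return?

Not triggered

Through January 2023: $42,030
Through February 2023: $44,950
Through March 2023: $46,650
Through April 2023: $106,650
Through May 2023: $109,890
Through June 2023: $127,870
Through July 2023: $132,780
Through August 2023: $144,710
Through September 2023: $161,890
Through October 2023: $180,840
Through November 2023: $187,900
Final cumulative total $187,900 ≤ $190,000; the threshold is never exceeded.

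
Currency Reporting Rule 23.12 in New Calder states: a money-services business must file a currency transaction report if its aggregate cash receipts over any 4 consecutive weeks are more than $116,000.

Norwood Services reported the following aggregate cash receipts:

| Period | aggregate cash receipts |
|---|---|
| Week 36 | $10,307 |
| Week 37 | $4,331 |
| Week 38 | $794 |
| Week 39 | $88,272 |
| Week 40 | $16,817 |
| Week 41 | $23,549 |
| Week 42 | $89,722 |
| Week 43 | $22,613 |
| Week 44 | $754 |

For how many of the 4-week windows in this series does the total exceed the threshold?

4

Week 36–Week 39: $10,307 + $4,331 + $794 + $88,272 = $103,704 (under)
Week 37–Week 40: $4,331 + $794 + $88,272 + $16,817 = $110,214 (under)
Week 38–Week 41: $794 + $88,272 + $16,817 + $23,549 = $129,432 (over)
Week 39–Week 42: $88,272 + $16,817 + $23,549 + $89,722 = $218,360 (over)
Week 40–Week 43: $16,817 + $23,549 + $89,722 + $22,613 = $152,701 (over)
Week 41–Week 44: $23,549 + $89,722 + $22,613 + $754 = $136,638 (over)
4 windows exceed the threshold.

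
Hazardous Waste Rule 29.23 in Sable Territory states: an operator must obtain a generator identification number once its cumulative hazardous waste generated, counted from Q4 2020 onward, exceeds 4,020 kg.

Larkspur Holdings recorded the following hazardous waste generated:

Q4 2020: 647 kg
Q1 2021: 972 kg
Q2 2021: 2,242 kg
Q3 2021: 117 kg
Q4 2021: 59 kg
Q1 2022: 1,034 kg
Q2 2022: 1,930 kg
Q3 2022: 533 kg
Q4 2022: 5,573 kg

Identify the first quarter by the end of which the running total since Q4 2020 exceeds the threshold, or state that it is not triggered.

Through Q4 2020: 647 kg
Through Q1 2021: 1,619 kg
Through Q2 2021: 3,861 kg
Through Q3 2021: 3,978 kg
Through Q4 2021: 4,037 kg ← exceeds threshold

Q4 2021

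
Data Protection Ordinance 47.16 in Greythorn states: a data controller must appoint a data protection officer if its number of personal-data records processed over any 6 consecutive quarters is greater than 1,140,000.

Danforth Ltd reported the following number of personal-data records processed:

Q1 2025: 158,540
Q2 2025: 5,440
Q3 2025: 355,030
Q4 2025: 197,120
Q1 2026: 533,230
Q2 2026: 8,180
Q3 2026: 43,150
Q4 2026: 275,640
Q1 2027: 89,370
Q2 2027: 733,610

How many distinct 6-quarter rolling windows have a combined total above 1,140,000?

5

Q1 2025–Q2 2026: 158,540 + 5,440 + 355,030 + 197,120 + 533,230 + 8,180 = 1,257,540 (over)
Q2 2025–Q3 2026: 5,440 + 355,030 + 197,120 + 533,230 + 8,180 + 43,150 = 1,142,150 (over)
Q3 2025–Q4 2026: 355,030 + 197,120 + 533,230 + 8,180 + 43,150 + 275,640 = 1,412,350 (over)
Q4 2025–Q1 2027: 197,120 + 533,230 + 8,180 + 43,150 + 275,640 + 89,370 = 1,146,690 (over)
Q1 2026–Q2 2027: 533,230 + 8,180 + 43,150 + 275,640 + 89,370 + 733,610 = 1,683,180 (over)
5 windows exceed the threshold.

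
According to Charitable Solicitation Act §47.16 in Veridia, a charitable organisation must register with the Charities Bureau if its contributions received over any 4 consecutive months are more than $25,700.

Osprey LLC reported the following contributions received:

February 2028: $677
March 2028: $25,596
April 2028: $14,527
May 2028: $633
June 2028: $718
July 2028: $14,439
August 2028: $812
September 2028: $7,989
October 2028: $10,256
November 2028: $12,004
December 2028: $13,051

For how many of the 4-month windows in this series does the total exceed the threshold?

6

February 2028–May 2028: $677 + $25,596 + $14,527 + $633 = $41,433 (over)
March 2028–June 2028: $25,596 + $14,527 + $633 + $718 = $41,474 (over)
April 2028–July 2028: $14,527 + $633 + $718 + $14,439 = $30,317 (over)
May 2028–August 2028: $633 + $718 + $14,439 + $812 = $16,602 (under)
June 2028–September 2028: $718 + $14,439 + $812 + $7,989 = $23,958 (under)
July 2028–October 2028: $14,439 + $812 + $7,989 + $10,256 = $33,496 (over)
August 2028–November 2028: $812 + $7,989 + $10,256 + $12,004 = $31,061 (over)
September 2028–December 2028: $7,989 + $10,256 + $12,004 + $13,051 = $43,300 (over)
6 windows exceed the threshold.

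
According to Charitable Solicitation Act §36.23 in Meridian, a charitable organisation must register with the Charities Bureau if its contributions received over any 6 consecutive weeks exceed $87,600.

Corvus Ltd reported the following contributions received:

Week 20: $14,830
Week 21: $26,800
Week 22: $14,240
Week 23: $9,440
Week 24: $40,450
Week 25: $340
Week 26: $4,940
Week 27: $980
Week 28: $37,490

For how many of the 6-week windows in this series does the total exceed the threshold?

Week 20–Week 25: $14,830 + $26,800 + $14,240 + $9,440 + $40,450 + $340 = $106,100 (over)
Week 21–Week 26: $26,800 + $14,240 + $9,440 + $40,450 + $340 + $4,940 = $96,210 (over)
Week 22–Week 27: $14,240 + $9,440 + $40,450 + $340 + $4,940 + $980 = $70,390 (under)
Week 23–Week 28: $9,440 + $40,450 + $340 + $4,940 + $980 + $37,490 = $93,640 (over)
3 windows exceed the threshold.

3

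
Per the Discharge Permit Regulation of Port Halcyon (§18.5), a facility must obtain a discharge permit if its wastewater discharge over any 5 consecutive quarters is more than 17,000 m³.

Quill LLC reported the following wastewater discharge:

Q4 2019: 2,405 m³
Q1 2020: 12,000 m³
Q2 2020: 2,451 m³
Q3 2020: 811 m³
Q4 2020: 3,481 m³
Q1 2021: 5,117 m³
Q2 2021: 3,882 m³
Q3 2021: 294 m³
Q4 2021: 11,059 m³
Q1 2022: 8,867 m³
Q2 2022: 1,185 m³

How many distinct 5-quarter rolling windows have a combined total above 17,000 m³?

Q4 2019–Q4 2020: 2,405 m³ + 12,000 m³ + 2,451 m³ + 811 m³ + 3,481 m³ = 21,148 m³ (over)
Q1 2020–Q1 2021: 12,000 m³ + 2,451 m³ + 811 m³ + 3,481 m³ + 5,117 m³ = 23,860 m³ (over)
Q2 2020–Q2 2021: 2,451 m³ + 811 m³ + 3,481 m³ + 5,117 m³ + 3,882 m³ = 15,742 m³ (under)
Q3 2020–Q3 2021: 811 m³ + 3,481 m³ + 5,117 m³ + 3,882 m³ + 294 m³ = 13,585 m³ (under)
Q4 2020–Q4 2021: 3,481 m³ + 5,117 m³ + 3,882 m³ + 294 m³ + 11,059 m³ = 23,833 m³ (over)
Q1 2021–Q1 2022: 5,117 m³ + 3,882 m³ + 294 m³ + 11,059 m³ + 8,867 m³ = 29,219 m³ (over)
Q2 2021–Q2 2022: 3,882 m³ + 294 m³ + 11,059 m³ + 8,867 m³ + 1,185 m³ = 25,287 m³ (over)
5 windows exceed the threshold.

5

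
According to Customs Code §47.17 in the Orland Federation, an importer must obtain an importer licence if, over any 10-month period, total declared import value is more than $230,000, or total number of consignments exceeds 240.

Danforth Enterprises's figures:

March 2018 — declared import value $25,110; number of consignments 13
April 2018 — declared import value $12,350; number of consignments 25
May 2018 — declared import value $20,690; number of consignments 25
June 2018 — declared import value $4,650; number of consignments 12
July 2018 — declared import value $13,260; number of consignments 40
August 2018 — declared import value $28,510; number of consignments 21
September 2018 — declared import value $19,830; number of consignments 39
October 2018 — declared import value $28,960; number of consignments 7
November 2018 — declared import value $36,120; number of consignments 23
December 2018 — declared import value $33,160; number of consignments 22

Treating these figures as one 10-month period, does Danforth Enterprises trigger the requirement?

No

Total declared import value: $25,110 + $12,350 + $20,690 + $4,650 + $13,260 + $28,510 + $19,830 + $28,960 + $36,120 + $33,160 = $222,640 (≤ $230,000).
Total number of consignments: 13 + 25 + 25 + 12 + 40 + 21 + 39 + 7 + 23 + 22 = 227 (≤ 240).
The test is 'or': neither threshold is exceeded.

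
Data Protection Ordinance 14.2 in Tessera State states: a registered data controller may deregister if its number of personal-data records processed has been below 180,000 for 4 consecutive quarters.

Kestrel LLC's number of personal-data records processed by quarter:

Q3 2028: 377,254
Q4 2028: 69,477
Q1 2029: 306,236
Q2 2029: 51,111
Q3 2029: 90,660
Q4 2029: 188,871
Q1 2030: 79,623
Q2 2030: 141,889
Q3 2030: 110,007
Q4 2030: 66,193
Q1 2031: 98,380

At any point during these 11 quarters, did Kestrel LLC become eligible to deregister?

Yes

Quarters below 180,000: Q4 2028, Q2 2029, Q3 2029, Q1 2030, Q2 2030, Q3 2030, Q4 2030, Q1 2031.
Longest run of consecutive quarters below the threshold: 5.
5 ≥ 4, so Kestrel LLC became eligible.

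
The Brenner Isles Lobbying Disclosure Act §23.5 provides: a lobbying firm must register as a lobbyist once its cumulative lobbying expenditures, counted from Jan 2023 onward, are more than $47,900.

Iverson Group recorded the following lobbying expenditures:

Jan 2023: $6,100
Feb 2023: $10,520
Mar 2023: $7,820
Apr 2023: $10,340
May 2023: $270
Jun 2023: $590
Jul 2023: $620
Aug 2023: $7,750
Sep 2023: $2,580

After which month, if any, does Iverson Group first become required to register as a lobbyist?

Through Jan 2023: $6,100
Through Feb 2023: $16,620
Through Mar 2023: $24,440
Through Apr 2023: $34,780
Through May 2023: $35,050
Through Jun 2023: $35,640
Through Jul 2023: $36,260
Through Aug 2023: $44,010
Through Sep 2023: $46,590
Final cumulative total $46,590 ≤ $47,900; the threshold is never exceeded.

Not triggered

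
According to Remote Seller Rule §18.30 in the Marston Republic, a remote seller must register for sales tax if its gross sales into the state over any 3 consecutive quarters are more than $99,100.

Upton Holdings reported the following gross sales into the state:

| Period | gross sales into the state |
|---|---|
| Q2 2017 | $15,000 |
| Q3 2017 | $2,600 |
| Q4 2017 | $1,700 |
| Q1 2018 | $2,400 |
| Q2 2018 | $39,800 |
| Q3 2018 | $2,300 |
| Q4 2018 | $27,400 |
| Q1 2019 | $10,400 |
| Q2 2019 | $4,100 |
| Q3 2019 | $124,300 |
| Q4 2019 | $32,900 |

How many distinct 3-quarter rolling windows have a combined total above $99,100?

Q2 2017–Q4 2017: $15,000 + $2,600 + $1,700 = $19,300 (under)
Q3 2017–Q1 2018: $2,600 + $1,700 + $2,400 = $6,700 (under)
Q4 2017–Q2 2018: $1,700 + $2,400 + $39,800 = $43,900 (under)
Q1 2018–Q3 2018: $2,400 + $39,800 + $2,300 = $44,500 (under)
Q2 2018–Q4 2018: $39,800 + $2,300 + $27,400 = $69,500 (under)
Q3 2018–Q1 2019: $2,300 + $27,400 + $10,400 = $40,100 (under)
Q4 2018–Q2 2019: $27,400 + $10,400 + $4,100 = $41,900 (under)
Q1 2019–Q3 2019: $10,400 + $4,100 + $124,300 = $138,800 (over)
Q2 2019–Q4 2019: $4,100 + $124,300 + $32,900 = $161,300 (over)
2 windows exceed the threshold.

2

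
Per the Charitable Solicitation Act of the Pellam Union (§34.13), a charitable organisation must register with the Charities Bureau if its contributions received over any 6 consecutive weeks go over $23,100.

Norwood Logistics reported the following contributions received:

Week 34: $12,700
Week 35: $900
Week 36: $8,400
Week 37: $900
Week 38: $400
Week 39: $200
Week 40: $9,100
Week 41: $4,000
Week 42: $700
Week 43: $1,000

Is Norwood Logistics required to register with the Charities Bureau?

Week 34–Week 39: $12,700 + $900 + $8,400 + $900 + $400 + $200 = $23,500 (over)
Week 35–Week 40: $900 + $8,400 + $900 + $400 + $200 + $9,100 = $19,900 (under)
Week 36–Week 41: $8,400 + $900 + $400 + $200 + $9,100 + $4,000 = $23,000 (under)
Week 37–Week 42: $900 + $400 + $200 + $9,100 + $4,000 + $700 = $15,300 (under)
Week 38–Week 43: $400 + $200 + $9,100 + $4,000 + $700 + $1,000 = $15,400 (under)
At least one window exceeds $23,100.

Yes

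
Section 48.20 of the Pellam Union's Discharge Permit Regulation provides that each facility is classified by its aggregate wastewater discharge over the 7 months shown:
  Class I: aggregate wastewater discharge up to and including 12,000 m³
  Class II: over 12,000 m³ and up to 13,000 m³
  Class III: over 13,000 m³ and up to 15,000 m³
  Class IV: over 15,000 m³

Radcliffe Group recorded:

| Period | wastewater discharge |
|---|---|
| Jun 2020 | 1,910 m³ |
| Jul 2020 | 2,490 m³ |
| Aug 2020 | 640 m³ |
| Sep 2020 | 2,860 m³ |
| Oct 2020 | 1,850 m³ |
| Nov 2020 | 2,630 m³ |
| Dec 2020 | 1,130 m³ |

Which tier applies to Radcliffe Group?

Class III

Aggregate wastewater discharge: 1,910 m³ + 2,490 m³ + 640 m³ + 2,860 m³ + 1,850 m³ + 2,630 m³ + 1,130 m³ = 13,510 m³.
13,000 m³ < 13,510 m³ ≤ 15,000 m³, so Class III applies.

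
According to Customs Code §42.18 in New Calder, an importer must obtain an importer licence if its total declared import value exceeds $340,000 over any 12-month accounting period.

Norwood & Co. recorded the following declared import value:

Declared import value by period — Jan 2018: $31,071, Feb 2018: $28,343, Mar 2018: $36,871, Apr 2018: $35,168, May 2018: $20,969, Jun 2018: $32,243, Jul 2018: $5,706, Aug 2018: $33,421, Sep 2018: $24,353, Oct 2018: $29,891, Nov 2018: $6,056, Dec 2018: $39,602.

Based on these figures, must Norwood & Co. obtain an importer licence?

No

Total declared import value: $31,071 + $28,343 + $36,871 + $35,168 + $20,969 + $32,243 + $5,706 + $33,421 + $24,353 + $29,891 + $6,056 + $39,602 = $323,694.
$323,694 ≤ $340,000, so the threshold is not exceeded.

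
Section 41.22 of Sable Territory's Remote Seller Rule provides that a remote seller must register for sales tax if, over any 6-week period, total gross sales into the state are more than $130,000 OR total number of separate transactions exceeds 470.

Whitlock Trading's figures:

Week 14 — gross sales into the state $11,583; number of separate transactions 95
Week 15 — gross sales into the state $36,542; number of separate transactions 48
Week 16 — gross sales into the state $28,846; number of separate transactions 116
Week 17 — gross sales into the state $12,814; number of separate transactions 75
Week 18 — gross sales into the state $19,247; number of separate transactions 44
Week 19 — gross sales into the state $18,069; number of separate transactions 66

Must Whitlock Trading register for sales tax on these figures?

No

Total gross sales into the state: $11,583 + $36,542 + $28,846 + $12,814 + $19,247 + $18,069 = $127,101 (≤ $130,000).
Total number of separate transactions: 95 + 48 + 116 + 75 + 44 + 66 = 444 (≤ 470).
The test is 'or': neither threshold is exceeded.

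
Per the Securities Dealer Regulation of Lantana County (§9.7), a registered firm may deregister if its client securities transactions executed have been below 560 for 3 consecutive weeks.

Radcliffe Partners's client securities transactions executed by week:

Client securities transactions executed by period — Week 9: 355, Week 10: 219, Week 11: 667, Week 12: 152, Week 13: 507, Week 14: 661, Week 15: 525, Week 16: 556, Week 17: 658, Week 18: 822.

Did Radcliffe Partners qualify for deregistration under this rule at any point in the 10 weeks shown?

No

Weeks below 560: Week 9, Week 10, Week 12, Week 13, Week 15, Week 16.
Longest run of consecutive weeks below the threshold: 2.
2 < 3, so Radcliffe Partners never became eligible.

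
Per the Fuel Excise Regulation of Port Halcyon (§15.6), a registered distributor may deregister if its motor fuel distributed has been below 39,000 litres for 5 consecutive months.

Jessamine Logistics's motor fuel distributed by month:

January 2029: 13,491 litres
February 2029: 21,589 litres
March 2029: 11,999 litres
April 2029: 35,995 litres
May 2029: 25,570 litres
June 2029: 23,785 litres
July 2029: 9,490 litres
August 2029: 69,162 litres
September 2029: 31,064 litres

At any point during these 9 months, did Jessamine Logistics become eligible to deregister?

Months below 39,000 litres: January 2029, February 2029, March 2029, April 2029, May 2029, June 2029, July 2029, September 2029.
Longest run of consecutive months below the threshold: 7.
7 ≥ 5, so Jessamine Logistics became eligible.

Yes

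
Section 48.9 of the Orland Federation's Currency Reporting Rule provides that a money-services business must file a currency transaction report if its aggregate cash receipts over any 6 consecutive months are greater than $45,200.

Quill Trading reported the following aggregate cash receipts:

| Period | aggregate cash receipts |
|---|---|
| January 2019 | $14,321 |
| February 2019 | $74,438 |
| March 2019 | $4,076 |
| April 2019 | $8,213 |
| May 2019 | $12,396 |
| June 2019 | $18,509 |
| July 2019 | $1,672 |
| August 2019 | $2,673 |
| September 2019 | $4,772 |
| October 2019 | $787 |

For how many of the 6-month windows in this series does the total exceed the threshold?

4

January 2019–June 2019: $14,321 + $74,438 + $4,076 + $8,213 + $12,396 + $18,509 = $131,953 (over)
February 2019–July 2019: $74,438 + $4,076 + $8,213 + $12,396 + $18,509 + $1,672 = $119,304 (over)
March 2019–August 2019: $4,076 + $8,213 + $12,396 + $18,509 + $1,672 + $2,673 = $47,539 (over)
April 2019–September 2019: $8,213 + $12,396 + $18,509 + $1,672 + $2,673 + $4,772 = $48,235 (over)
May 2019–October 2019: $12,396 + $18,509 + $1,672 + $2,673 + $4,772 + $787 = $40,809 (under)
4 windows exceed the threshold.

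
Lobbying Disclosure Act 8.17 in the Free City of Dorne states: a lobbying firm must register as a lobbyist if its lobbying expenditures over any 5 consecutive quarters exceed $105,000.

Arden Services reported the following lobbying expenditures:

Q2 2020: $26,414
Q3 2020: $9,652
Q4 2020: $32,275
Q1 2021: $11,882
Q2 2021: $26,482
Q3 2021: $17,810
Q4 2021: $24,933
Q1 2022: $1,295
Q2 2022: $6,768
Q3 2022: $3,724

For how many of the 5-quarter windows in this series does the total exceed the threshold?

Q2 2020–Q2 2021: $26,414 + $9,652 + $32,275 + $11,882 + $26,482 = $106,705 (over)
Q3 2020–Q3 2021: $9,652 + $32,275 + $11,882 + $26,482 + $17,810 = $98,101 (under)
Q4 2020–Q4 2021: $32,275 + $11,882 + $26,482 + $17,810 + $24,933 = $113,382 (over)
Q1 2021–Q1 2022: $11,882 + $26,482 + $17,810 + $24,933 + $1,295 = $82,402 (under)
Q2 2021–Q2 2022: $26,482 + $17,810 + $24,933 + $1,295 + $6,768 = $77,288 (under)
Q3 2021–Q3 2022: $17,810 + $24,933 + $1,295 + $6,768 + $3,724 = $54,530 (under)
2 windows exceed the threshold.

2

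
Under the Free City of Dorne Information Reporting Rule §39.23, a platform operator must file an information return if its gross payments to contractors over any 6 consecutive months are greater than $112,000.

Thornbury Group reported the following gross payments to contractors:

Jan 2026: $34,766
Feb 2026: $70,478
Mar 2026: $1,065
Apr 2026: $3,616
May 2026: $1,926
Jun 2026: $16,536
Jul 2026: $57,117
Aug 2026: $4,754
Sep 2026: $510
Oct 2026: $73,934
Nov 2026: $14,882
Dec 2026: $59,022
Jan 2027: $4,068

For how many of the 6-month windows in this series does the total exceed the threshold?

Jan 2026–Jun 2026: $34,766 + $70,478 + $1,065 + $3,616 + $1,926 + $16,536 = $128,387 (over)
Feb 2026–Jul 2026: $70,478 + $1,065 + $3,616 + $1,926 + $16,536 + $57,117 = $150,738 (over)
Mar 2026–Aug 2026: $1,065 + $3,616 + $1,926 + $16,536 + $57,117 + $4,754 = $85,014 (under)
Apr 2026–Sep 2026: $3,616 + $1,926 + $16,536 + $57,117 + $4,754 + $510 = $84,459 (under)
May 2026–Oct 2026: $1,926 + $16,536 + $57,117 + $4,754 + $510 + $73,934 = $154,777 (over)
Jun 2026–Nov 2026: $16,536 + $57,117 + $4,754 + $510 + $73,934 + $14,882 = $167,733 (over)
Jul 2026–Dec 2026: $57,117 + $4,754 + $510 + $73,934 + $14,882 + $59,022 = $210,219 (over)
Aug 2026–Jan 2027: $4,754 + $510 + $73,934 + $14,882 + $59,022 + $4,068 = $157,170 (over)
6 windows exceed the threshold.

6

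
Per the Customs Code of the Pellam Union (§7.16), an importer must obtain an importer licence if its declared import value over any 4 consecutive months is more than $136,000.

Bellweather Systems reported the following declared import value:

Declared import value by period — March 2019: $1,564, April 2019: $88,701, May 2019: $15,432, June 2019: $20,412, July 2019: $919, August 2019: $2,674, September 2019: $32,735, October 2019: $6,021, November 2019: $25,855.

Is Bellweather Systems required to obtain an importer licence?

March 2019–June 2019: $1,564 + $88,701 + $15,432 + $20,412 = $126,109 (under)
April 2019–July 2019: $88,701 + $15,432 + $20,412 + $919 = $125,464 (under)
May 2019–August 2019: $15,432 + $20,412 + $919 + $2,674 = $39,437 (under)
June 2019–September 2019: $20,412 + $919 + $2,674 + $32,735 = $56,740 (under)
July 2019–October 2019: $919 + $2,674 + $32,735 + $6,021 = $42,349 (under)
August 2019–November 2019: $2,674 + $32,735 + $6,021 + $25,855 = $67,285 (under)
No window exceeds $136,000.

No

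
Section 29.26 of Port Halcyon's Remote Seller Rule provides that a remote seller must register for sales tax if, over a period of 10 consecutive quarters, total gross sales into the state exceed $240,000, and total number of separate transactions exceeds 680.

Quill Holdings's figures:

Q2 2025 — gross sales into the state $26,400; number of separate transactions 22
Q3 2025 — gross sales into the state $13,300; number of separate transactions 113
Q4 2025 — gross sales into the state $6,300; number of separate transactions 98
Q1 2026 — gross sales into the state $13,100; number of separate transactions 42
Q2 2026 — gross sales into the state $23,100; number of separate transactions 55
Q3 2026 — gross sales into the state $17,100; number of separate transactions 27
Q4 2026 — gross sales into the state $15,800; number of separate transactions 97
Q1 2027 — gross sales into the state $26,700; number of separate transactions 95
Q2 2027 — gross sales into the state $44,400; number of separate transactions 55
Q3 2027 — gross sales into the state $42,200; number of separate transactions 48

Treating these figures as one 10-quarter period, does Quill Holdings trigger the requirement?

No

Total gross sales into the state: $26,400 + $13,300 + $6,300 + $13,100 + $23,100 + $17,100 + $15,800 + $26,700 + $44,400 + $42,200 = $228,400 (≤ $240,000).
Total number of separate transactions: 22 + 113 + 98 + 42 + 55 + 27 + 97 + 95 + 55 + 48 = 652 (≤ 680).
The test is 'and': the rule requires both, and at least one is not exceeded.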